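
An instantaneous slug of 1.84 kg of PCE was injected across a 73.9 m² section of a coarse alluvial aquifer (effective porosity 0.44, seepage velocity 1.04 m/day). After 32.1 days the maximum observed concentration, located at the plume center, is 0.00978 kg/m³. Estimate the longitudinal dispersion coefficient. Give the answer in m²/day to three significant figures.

At the plume center C_max = M/(n_e·A·√(4πDt)), so D = M²/(4πt·(n_e·A·C_max)²).
n_e·A·C_max = 0.44 × 73.9 × 0.00978 = 0.3180 kg/m.
D = 1.84²/(4π × 32.1 × 0.3180²) = 0.0830 m²/day.

0.0830 m²/day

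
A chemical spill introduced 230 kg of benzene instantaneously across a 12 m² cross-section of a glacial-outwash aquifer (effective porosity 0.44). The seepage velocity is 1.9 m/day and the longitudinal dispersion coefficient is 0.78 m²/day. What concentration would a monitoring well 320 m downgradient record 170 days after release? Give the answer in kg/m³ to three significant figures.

For an instantaneous plane source, C(x,t) = M/(n_e·A·√(4πDt)) · exp(−(x−vt)²/(4Dt)), with n_e·A the pore (flow) area.
Plume center vt = 1.9 × 170 = 323 m, so the well at 320 m is 3 m upgradient of the peak.
√(4πDt) = 40.82 m, giving peak height M/(n_e·A·√(4πDt)) = 230/(0.44 × 12 × 40.82) = 1.067 kg/m³.
(x−vt)²/(4Dt) = (-3)²/(4 × 0.78 × 170) = 0.01697; exp(−0.01697) = 0.9832.
C = 1.067 × 0.9832 = 1.05 kg/m³.

1.05 kg/m³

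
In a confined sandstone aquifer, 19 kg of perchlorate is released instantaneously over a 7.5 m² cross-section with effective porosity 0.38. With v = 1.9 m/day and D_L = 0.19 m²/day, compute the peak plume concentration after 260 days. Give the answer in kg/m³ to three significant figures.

The peak of an instantaneous 1D plume sits at x = vt; there the Gaussian factor is 1 and C_max = M/(n_e·A·√(4πDt)), where n_e·A is the pore area the mass is dissolved in.
√(4πDt) = √(4π × 0.19 × 260) = 24.92 m, so C_max = 19/(0.38 × 7.5 × 24.92) = 0.268 kg/m³.

0.268 kg/m³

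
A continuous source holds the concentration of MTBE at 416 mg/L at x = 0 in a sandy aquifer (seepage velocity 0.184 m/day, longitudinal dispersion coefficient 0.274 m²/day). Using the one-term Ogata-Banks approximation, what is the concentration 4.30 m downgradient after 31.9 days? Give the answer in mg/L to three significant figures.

269 mg/L

For a continuous step input, C/C₀ ≈ ½·erfc((x−vt)/(2√(Dt))).
vt = 0.184 × 31.9 = 5.8696 m and 2√(Dt) = 2√(0.274 × 31.9) = 5.913 m.
Argument (x−vt)/(2√(Dt)) = (4.30 − 5.8696)/5.913 = -0.2654; ½·erfc(-0.2654) = 0.6463.
C = 416 × 0.6463 = 269 mg/L.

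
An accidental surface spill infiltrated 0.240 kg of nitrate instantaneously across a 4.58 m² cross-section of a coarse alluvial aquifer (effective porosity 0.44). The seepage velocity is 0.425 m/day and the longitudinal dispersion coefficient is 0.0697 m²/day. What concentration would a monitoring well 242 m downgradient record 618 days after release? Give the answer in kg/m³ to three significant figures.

0.000431 kg/m³

For an instantaneous plane source, C(x,t) = M/(n_e·A·√(4πDt)) · exp(−(x−vt)²/(4Dt)), with n_e·A the pore (flow) area.
Plume center vt = 0.425 × 618 = 262.65 m, so the well at 242 m is 20.65 m upgradient of the peak.
√(4πDt) = 23.27 m, giving peak height M/(n_e·A·√(4πDt)) = 0.240/(0.44 × 4.58 × 23.27) = 0.005118 kg/m³.
(x−vt)²/(4Dt) = (-20.65)²/(4 × 0.0697 × 618) = 2.475; exp(−2.475) = 0.08416.
C = 0.005118 × 0.08416 = 0.000431 kg/m³.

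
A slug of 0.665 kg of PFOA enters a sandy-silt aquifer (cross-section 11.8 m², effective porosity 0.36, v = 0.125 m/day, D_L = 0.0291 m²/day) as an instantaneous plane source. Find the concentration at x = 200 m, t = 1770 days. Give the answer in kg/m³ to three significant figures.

For an instantaneous plane source, C(x,t) = M/(n_e·A·√(4πDt)) · exp(−(x−vt)²/(4Dt)), with n_e·A the pore (flow) area.
Plume center vt = 0.125 × 1770 = 221.25 m, so the well at 200 m is 21.25 m upgradient of the peak.
√(4πDt) = 25.44 m, giving peak height M/(n_e·A·√(4πDt)) = 0.665/(0.36 × 11.8 × 25.44) = 0.006153 kg/m³.
(x−vt)²/(4Dt) = (-21.25)²/(4 × 0.0291 × 1770) = 2.192; exp(−2.192) = 0.1117.
C = 0.006153 × 0.1117 = 0.000687 kg/m³.

0.000687 kg/m³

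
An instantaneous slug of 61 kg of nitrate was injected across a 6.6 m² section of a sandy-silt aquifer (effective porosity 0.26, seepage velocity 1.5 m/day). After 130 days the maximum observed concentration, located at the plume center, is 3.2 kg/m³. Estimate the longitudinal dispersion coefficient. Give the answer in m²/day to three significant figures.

0.0755 m²/day

At the plume center C_max = M/(n_e·A·√(4πDt)), so D = M²/(4πt·(n_e·A·C_max)²).
n_e·A·C_max = 0.26 × 6.6 × 3.2 = 5.491 kg/m.
D = 61²/(4π × 130 × 5.491²) = 0.0755 m²/day.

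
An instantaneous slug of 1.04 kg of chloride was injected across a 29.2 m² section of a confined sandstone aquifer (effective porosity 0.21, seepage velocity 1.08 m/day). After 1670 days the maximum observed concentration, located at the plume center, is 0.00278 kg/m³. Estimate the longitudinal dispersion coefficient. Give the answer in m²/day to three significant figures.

At the plume center C_max = M/(n_e·A·√(4πDt)), so D = M²/(4πt·(n_e·A·C_max)²).
n_e·A·C_max = 0.21 × 29.2 × 0.00278 = 0.01705 kg/m.
D = 1.04²/(4π × 1670 × 0.01705²) = 0.177 m²/day.

0.177 m²/day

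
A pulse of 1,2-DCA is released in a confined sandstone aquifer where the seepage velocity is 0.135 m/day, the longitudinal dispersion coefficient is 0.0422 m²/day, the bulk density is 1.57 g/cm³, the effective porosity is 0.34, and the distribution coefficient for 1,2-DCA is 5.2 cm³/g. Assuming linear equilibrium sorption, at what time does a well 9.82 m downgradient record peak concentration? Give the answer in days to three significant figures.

1760 days

Retardation factor R = 1 + ρ_b·K_d/n = 1 + 1.57 × 5.2/0.34 = 25.01.
Sorption retards both mechanisms: v_R = v/R = 0.005398 m/day, D_R = D/R = 0.001687 m²/day.
Peak time from v_R²t² + 2D_R t − x² = 0: t = (√(D_R² + v_R²x²) − D_R)/v_R².
√(D_R² + v_R²x²) = √(0.001687² + 0.005398² × 9.82²) = 0.05304; v_R² = 2.914e-05.
t = (0.05304 − 0.001687)/2.914e-05 = 1760 days.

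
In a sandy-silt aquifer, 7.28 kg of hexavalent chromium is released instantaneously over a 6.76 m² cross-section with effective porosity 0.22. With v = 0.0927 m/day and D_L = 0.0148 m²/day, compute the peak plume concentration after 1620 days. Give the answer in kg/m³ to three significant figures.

0.282 kg/m³

The peak of an instantaneous 1D plume sits at x = vt; there the Gaussian factor is 1 and C_max = M/(n_e·A·√(4πDt)), where n_e·A is the pore area the mass is dissolved in.
√(4πDt) = √(4π × 0.0148 × 1620) = 17.36 m, so C_max = 7.28/(0.22 × 6.76 × 17.36) = 0.282 kg/m³.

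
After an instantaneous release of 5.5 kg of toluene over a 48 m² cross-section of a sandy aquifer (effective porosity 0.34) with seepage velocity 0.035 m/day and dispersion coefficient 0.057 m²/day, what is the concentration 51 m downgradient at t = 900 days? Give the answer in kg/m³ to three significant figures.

0.00208 kg/m³

For an instantaneous plane source, C(x,t) = M/(n_e·A·√(4πDt)) · exp(−(x−vt)²/(4Dt)), with n_e·A the pore (flow) area.
Plume center vt = 0.035 × 900 = 31.5 m, so the well at 51 m is 19.5 m downgradient of the peak.
√(4πDt) = 25.39 m, giving peak height M/(n_e·A·√(4πDt)) = 5.5/(0.34 × 48 × 25.39) = 0.01327 kg/m³.
(x−vt)²/(4Dt) = (19.5)²/(4 × 0.057 × 900) = 1.853; exp(−1.853) = 0.1568.
C = 0.01327 × 0.1568 = 0.00208 kg/m³.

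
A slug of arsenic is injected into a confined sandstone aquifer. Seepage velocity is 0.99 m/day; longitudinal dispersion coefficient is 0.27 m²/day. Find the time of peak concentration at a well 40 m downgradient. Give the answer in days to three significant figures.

40.1 days

For the 1D instantaneous-source solution, setting ∂C/∂t = 0 at fixed x gives v²t² + 2Dt − x² = 0, so t = (√(D² + v²x²) − D)/v².
√(D² + v²x²) = √(0.27² + 0.99² × 40²) = 39.60; v² = 0.9801.
t = (39.60 − 0.27)/0.9801 = 40.1 days (vs. the pure-advection estimate x/v = 40.4 d).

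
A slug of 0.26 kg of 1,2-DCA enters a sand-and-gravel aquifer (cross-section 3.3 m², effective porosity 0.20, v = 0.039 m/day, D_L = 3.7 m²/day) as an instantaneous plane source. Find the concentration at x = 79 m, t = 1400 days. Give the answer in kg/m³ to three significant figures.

For an instantaneous plane source, C(x,t) = M/(n_e·A·√(4πDt)) · exp(−(x−vt)²/(4Dt)), with n_e·A the pore (flow) area.
Plume center vt = 0.039 × 1400 = 54.6 m, so the well at 79 m is 24.4 m downgradient of the peak.
√(4πDt) = 255.1 m, giving peak height M/(n_e·A·√(4πDt)) = 0.26/(0.20 × 3.3 × 255.1) = 0.001544 kg/m³.
(x−vt)²/(4Dt) = (24.4)²/(4 × 3.7 × 1400) = 0.02873; exp(−0.02873) = 0.9717.
C = 0.001544 × 0.9717 = 0.00150 kg/m³.

0.00150 kg/m³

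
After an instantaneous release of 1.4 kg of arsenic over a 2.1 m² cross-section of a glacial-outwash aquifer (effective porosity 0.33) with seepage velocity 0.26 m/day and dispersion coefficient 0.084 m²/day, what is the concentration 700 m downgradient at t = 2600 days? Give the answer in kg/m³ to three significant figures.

0.0199 kg/m³

For an instantaneous plane source, C(x,t) = M/(n_e·A·√(4πDt)) · exp(−(x−vt)²/(4Dt)), with n_e·A the pore (flow) area.
Plume center vt = 0.26 × 2600 = 676 m, so the well at 700 m is 24 m downgradient of the peak.
√(4πDt) = 52.39 m, giving peak height M/(n_e·A·√(4πDt)) = 1.4/(0.33 × 2.1 × 52.39) = 0.03856 kg/m³.
(x−vt)²/(4Dt) = (24)²/(4 × 0.084 × 2600) = 0.6593; exp(−0.6593) = 0.5172.
C = 0.03856 × 0.5172 = 0.0199 kg/m³.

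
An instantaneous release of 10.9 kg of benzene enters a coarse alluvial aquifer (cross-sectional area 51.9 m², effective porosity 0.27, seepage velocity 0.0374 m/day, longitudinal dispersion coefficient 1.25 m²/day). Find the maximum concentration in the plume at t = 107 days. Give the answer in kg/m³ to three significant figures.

The peak of an instantaneous 1D plume sits at x = vt; there the Gaussian factor is 1 and C_max = M/(n_e·A·√(4πDt)), where n_e·A is the pore area the mass is dissolved in.
√(4πDt) = √(4π × 1.25 × 107) = 41.00 m, so C_max = 10.9/(0.27 × 51.9 × 41.00) = 0.0190 kg/m³.

0.0190 kg/m³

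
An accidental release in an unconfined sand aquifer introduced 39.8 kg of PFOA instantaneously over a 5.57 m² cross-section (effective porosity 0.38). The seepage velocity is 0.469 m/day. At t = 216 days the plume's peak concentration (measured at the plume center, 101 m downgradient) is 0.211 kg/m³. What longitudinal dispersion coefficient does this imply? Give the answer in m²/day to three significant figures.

2.93 m²/day

At the plume center C_max = M/(n_e·A·√(4πDt)), so D = M²/(4πt·(n_e·A·C_max)²).
n_e·A·C_max = 0.38 × 5.57 × 0.211 = 0.4466 kg/m.
D = 39.8²/(4π × 216 × 0.4466²) = 2.93 m²/day.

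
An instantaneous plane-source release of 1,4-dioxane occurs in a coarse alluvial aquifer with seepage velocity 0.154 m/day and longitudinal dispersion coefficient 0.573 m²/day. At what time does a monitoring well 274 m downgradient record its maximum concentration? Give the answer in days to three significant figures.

1760 days

For the 1D instantaneous-source solution, setting ∂C/∂t = 0 at fixed x gives v²t² + 2Dt − x² = 0, so t = (√(D² + v²x²) − D)/v².
√(D² + v²x²) = √(0.573² + 0.154² × 274²) = 42.20; v² = 0.023716.
t = (42.20 − 0.573)/0.023716 = 1760 days (vs. the pure-advection estimate x/v = 1780 d).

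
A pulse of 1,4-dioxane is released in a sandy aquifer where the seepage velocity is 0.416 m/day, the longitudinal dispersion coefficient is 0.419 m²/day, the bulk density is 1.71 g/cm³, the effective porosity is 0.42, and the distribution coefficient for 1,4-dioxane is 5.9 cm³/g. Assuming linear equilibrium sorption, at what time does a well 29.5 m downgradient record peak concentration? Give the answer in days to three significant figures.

1710 days

Retardation factor R = 1 + ρ_b·K_d/n = 1 + 1.71 × 5.9/0.42 = 25.02.
Sorption retards both mechanisms: v_R = v/R = 0.01663 m/day, D_R = D/R = 0.01675 m²/day.
Peak time from v_R²t² + 2D_R t − x² = 0: t = (√(D_R² + v_R²x²) − D_R)/v_R².
√(D_R² + v_R²x²) = √(0.01675² + 0.01663² × 29.5²) = 0.4909; v_R² = 0.0002766.
t = (0.4909 − 0.01675)/0.0002766 = 1710 days.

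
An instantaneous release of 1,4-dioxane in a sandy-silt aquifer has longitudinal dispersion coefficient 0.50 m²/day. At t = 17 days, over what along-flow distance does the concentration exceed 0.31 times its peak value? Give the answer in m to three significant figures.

The plume is Gaussian with σ = √(2Dt) = √(2 × 0.50 × 17) = 4.123 m.
C/C_peak = exp(−Δx²/(2σ²)) = 0.31 ⇒ Δx = σ·√(−2 ln 0.31) = 4.123 × 1.530 = 6.308 m.
Width = 2Δx = 12.6 m.

12.6 m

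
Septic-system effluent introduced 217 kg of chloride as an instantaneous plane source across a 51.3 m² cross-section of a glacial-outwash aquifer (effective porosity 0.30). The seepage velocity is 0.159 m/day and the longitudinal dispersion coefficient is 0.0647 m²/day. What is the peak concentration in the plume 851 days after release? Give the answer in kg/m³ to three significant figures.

0.536 kg/m³

The peak of an instantaneous 1D plume sits at x = vt; there the Gaussian factor is 1 and C_max = M/(n_e·A·√(4πDt)), where n_e·A is the pore area the mass is dissolved in.
√(4πDt) = √(4π × 0.0647 × 851) = 26.30 m, so C_max = 217/(0.30 × 51.3 × 26.30) = 0.536 kg/m³.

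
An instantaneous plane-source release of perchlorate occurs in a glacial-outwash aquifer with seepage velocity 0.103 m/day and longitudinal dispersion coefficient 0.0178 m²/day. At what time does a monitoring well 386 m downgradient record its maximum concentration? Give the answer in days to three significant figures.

For the 1D instantaneous-source solution, setting ∂C/∂t = 0 at fixed x gives v²t² + 2Dt − x² = 0, so t = (√(D² + v²x²) − D)/v².
√(D² + v²x²) = √(0.0178² + 0.103² × 386²) = 39.76; v² = 0.010609.
t = (39.76 − 0.0178)/0.010609 = 3750 days (vs. the pure-advection estimate x/v = 3750 d).

3750 days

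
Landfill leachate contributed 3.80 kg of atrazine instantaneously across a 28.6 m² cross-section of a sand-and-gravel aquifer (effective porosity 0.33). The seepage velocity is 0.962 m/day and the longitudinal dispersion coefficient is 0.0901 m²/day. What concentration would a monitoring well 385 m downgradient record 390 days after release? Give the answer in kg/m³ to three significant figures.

For an instantaneous plane source, C(x,t) = M/(n_e·A·√(4πDt)) · exp(−(x−vt)²/(4Dt)), with n_e·A the pore (flow) area.
Plume center vt = 0.962 × 390 = 375.18 m, so the well at 385 m is 9.82 m downgradient of the peak.
√(4πDt) = 21.01 m, giving peak height M/(n_e·A·√(4πDt)) = 3.80/(0.33 × 28.6 × 21.01) = 0.01916 kg/m³.
(x−vt)²/(4Dt) = (9.82)²/(4 × 0.0901 × 390) = 0.6861; exp(−0.6861) = 0.5035.
C = 0.01916 × 0.5035 = 0.00965 kg/m³.

0.00965 kg/m³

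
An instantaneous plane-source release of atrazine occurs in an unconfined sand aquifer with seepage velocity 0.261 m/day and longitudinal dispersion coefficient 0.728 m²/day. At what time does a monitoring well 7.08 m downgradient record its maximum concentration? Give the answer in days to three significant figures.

For the 1D instantaneous-source solution, setting ∂C/∂t = 0 at fixed x gives v²t² + 2Dt − x² = 0, so t = (√(D² + v²x²) − D)/v².
√(D² + v²x²) = √(0.728² + 0.261² × 7.08²) = 1.986; v² = 0.068121.
t = (1.986 − 0.728)/0.068121 = 18.5 days (vs. the pure-advection estimate x/v = 27.1 d).

18.5 days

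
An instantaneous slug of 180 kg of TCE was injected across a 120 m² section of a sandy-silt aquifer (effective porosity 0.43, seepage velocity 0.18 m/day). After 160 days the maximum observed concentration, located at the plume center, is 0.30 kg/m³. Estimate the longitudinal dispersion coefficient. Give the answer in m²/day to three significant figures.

0.0672 m²/day

At the plume center C_max = M/(n_e·A·√(4πDt)), so D = M²/(4πt·(n_e·A·C_max)²).
n_e·A·C_max = 0.43 × 120 × 0.30 = 15.48 kg/m.
D = 180²/(4π × 160 × 15.48²) = 0.0672 m²/day.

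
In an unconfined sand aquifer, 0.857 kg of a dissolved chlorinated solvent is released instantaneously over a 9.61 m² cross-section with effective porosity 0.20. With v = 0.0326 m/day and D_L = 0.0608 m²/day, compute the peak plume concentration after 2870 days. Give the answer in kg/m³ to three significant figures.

0.00952 kg/m³

The peak of an instantaneous 1D plume sits at x = vt; there the Gaussian factor is 1 and C_max = M/(n_e·A·√(4πDt)), where n_e·A is the pore area the mass is dissolved in.
√(4πDt) = √(4π × 0.0608 × 2870) = 46.83 m, so C_max = 0.857/(0.20 × 9.61 × 46.83) = 0.00952 kg/m³.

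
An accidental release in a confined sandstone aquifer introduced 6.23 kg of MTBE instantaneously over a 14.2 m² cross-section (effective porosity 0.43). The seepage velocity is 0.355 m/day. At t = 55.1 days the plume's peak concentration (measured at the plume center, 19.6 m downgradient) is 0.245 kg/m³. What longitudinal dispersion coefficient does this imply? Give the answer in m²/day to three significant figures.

At the plume center C_max = M/(n_e·A·√(4πDt)), so D = M²/(4πt·(n_e·A·C_max)²).
n_e·A·C_max = 0.43 × 14.2 × 0.245 = 1.496 kg/m.
D = 6.23²/(4π × 55.1 × 1.496²) = 0.0250 m²/day.

0.0250 m²/day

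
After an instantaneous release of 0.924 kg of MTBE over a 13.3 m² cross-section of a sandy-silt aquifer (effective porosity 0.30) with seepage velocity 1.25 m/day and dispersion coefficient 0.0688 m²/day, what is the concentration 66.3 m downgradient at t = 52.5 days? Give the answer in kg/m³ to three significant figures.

For an instantaneous plane source, C(x,t) = M/(n_e·A·√(4πDt)) · exp(−(x−vt)²/(4Dt)), with n_e·A the pore (flow) area.
Plume center vt = 1.25 × 52.5 = 65.625 m, so the well at 66.3 m is 0.675 m downgradient of the peak.
√(4πDt) = 6.737 m, giving peak height M/(n_e·A·√(4πDt)) = 0.924/(0.30 × 13.3 × 6.737) = 0.03437 kg/m³.
(x−vt)²/(4Dt) = (0.675)²/(4 × 0.0688 × 52.5) = 0.03154; exp(−0.03154) = 0.9690.
C = 0.03437 × 0.9690 = 0.0333 kg/m³.

0.0333 kg/m³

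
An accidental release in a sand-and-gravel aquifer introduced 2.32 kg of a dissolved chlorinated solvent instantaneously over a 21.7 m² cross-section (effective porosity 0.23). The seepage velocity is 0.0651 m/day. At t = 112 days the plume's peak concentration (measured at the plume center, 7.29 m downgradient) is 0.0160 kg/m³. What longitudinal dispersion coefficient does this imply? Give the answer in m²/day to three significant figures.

0.600 m²/day

At the plume center C_max = M/(n_e·A·√(4πDt)), so D = M²/(4πt·(n_e·A·C_max)²).
n_e·A·C_max = 0.23 × 21.7 × 0.0160 = 0.07986 kg/m.
D = 2.32²/(4π × 112 × 0.07986²) = 0.600 m²/day.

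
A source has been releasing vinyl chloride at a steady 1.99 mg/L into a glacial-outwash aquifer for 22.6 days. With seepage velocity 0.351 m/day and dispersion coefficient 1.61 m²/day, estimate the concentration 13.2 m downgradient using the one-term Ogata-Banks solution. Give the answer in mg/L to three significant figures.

0.534 mg/L

For a continuous step input, C/C₀ ≈ ½·erfc((x−vt)/(2√(Dt))).
vt = 0.351 × 22.6 = 7.9326 m and 2√(Dt) = 2√(1.61 × 22.6) = 12.06 m.
Argument (x−vt)/(2√(Dt)) = (13.2 − 7.9326)/12.06 = 0.4368; ½·erfc(0.4368) = 0.2684.
C = 1.99 × 0.2684 = 0.534 mg/L.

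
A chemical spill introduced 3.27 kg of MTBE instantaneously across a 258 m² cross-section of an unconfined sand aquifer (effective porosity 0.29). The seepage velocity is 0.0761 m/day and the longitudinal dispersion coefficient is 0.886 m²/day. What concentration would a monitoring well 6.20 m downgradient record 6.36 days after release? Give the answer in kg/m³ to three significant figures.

0.00122 kg/m³

For an instantaneous plane source, C(x,t) = M/(n_e·A·√(4πDt)) · exp(−(x−vt)²/(4Dt)), with n_e·A the pore (flow) area.
Plume center vt = 0.0761 × 6.36 = 0.483996 m, so the well at 6.20 m is 5.716004 m downgradient of the peak.
√(4πDt) = 8.415 m, giving peak height M/(n_e·A·√(4πDt)) = 3.27/(0.29 × 258 × 8.415) = 0.005194 kg/m³.
(x−vt)²/(4Dt) = (5.716004)²/(4 × 0.886 × 6.36) = 1.450; exp(−1.450) = 0.2346.
C = 0.005194 × 0.2346 = 0.00122 kg/m³.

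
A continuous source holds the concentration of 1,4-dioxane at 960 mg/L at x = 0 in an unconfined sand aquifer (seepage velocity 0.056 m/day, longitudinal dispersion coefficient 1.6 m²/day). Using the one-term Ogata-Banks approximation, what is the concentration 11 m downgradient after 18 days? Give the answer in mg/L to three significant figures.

For a continuous step input, C/C₀ ≈ ½·erfc((x−vt)/(2√(Dt))).
vt = 0.056 × 18 = 1.008 m and 2√(Dt) = 2√(1.6 × 18) = 10.73 m.
Argument (x−vt)/(2√(Dt)) = (11 − 1.008)/10.73 = 0.9312; ½·erfc(0.9312) = 0.09393.
C = 960 × 0.09393 = 90.2 mg/L.

90.2 mg/L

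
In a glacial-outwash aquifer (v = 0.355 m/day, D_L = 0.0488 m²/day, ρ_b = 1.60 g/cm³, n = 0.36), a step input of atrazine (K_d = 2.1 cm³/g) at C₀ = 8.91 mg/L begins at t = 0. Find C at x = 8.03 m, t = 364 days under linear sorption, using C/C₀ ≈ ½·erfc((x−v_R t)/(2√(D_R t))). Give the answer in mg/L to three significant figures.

8.84 mg/L

Retardation factor R = 1 + ρ_b·K_d/n = 1 + 1.60 × 2.1/0.36 = 10.33.
Sorption retards both mechanisms: v_R = v/R = 0.03437 m/day, D_R = D/R = 0.004724 m²/day.
v_R·t = 0.03437 × 364 = 12.51068 m; 2√(D_R t) = 2.623 m; argument = (8.03 − 12.51068)/2.623 = -1.708.
C = C₀ × ½·erfc(-1.708) = 8.91 × 0.9921 = 8.84 mg/L.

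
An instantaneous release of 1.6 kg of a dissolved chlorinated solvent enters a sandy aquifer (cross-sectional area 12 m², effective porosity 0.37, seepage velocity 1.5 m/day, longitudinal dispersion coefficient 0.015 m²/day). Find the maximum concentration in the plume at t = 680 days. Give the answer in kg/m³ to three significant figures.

The peak of an instantaneous 1D plume sits at x = vt; there the Gaussian factor is 1 and C_max = M/(n_e·A·√(4πDt)), where n_e·A is the pore area the mass is dissolved in.
√(4πDt) = √(4π × 0.015 × 680) = 11.32 m, so C_max = 1.6/(0.37 × 12 × 11.32) = 0.0318 kg/m³.

0.0318 kg/m³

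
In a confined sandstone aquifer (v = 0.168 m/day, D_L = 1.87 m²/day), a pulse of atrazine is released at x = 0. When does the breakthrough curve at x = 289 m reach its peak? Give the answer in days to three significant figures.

1660 days

For the 1D instantaneous-source solution, setting ∂C/∂t = 0 at fixed x gives v²t² + 2Dt − x² = 0, so t = (√(D² + v²x²) − D)/v².
√(D² + v²x²) = √(1.87² + 0.168² × 289²) = 48.59; v² = 0.028224.
t = (48.59 − 1.87)/0.028224 = 1660 days (vs. the pure-advection estimate x/v = 1720 d).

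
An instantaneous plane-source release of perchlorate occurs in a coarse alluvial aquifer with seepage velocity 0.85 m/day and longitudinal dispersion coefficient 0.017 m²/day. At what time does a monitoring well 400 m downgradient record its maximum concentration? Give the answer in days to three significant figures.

For the 1D instantaneous-source solution, setting ∂C/∂t = 0 at fixed x gives v²t² + 2Dt − x² = 0, so t = (√(D² + v²x²) − D)/v².
√(D² + v²x²) = √(0.017² + 0.85² × 400²) = 340.0; v² = 0.7225.
t = (340.0 − 0.017)/0.7225 = 471 days (vs. the pure-advection estimate x/v = 471 d).

471 days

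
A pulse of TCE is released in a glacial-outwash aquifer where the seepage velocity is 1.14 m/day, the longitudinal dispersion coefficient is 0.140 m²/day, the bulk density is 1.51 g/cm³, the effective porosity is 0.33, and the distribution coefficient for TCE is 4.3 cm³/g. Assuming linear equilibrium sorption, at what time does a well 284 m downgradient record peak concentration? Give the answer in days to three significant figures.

5150 days

Retardation factor R = 1 + ρ_b·K_d/n = 1 + 1.51 × 4.3/0.33 = 20.68.
Sorption retards both mechanisms: v_R = v/R = 0.05513 m/day, D_R = D/R = 0.006770 m²/day.
Peak time from v_R²t² + 2D_R t − x² = 0: t = (√(D_R² + v_R²x²) − D_R)/v_R².
√(D_R² + v_R²x²) = √(0.006770² + 0.05513² × 284²) = 15.66; v_R² = 0.003039.
t = (15.66 − 0.006770)/0.003039 = 5150 days.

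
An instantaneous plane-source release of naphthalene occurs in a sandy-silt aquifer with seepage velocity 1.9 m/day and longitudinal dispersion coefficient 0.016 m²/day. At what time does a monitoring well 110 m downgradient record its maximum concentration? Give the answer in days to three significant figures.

For the 1D instantaneous-source solution, setting ∂C/∂t = 0 at fixed x gives v²t² + 2Dt − x² = 0, so t = (√(D² + v²x²) − D)/v².
√(D² + v²x²) = √(0.016² + 1.9² × 110²) = 209.0; v² = 3.61.
t = (209.0 − 0.016)/3.61 = 57.9 days (vs. the pure-advection estimate x/v = 57.9 d).

57.9 days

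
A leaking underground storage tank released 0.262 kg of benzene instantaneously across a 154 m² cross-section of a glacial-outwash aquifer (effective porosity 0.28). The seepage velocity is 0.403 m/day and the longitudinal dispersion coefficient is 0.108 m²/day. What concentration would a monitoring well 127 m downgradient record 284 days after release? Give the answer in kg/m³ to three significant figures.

8.58e-05 kg/m³

For an instantaneous plane source, C(x,t) = M/(n_e·A·√(4πDt)) · exp(−(x−vt)²/(4Dt)), with n_e·A the pore (flow) area.
Plume center vt = 0.403 × 284 = 114.452 m, so the well at 127 m is 12.548 m downgradient of the peak.
√(4πDt) = 19.63 m, giving peak height M/(n_e·A·√(4πDt)) = 0.262/(0.28 × 154 × 19.63) = 0.0003095 kg/m³.
(x−vt)²/(4Dt) = (12.548)²/(4 × 0.108 × 284) = 1.283; exp(−1.283) = 0.2772.
C = 0.0003095 × 0.2772 = 8.58e-05 kg/m³.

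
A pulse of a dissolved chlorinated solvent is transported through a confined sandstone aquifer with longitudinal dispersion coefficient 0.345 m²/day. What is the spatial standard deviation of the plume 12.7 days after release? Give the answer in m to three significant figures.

Dispersive spreading gives a Gaussian with σ² = 2Dt; advection only shifts the center.
σ = √(2 × 0.345 × 12.7) = 2.96 m.

2.96 m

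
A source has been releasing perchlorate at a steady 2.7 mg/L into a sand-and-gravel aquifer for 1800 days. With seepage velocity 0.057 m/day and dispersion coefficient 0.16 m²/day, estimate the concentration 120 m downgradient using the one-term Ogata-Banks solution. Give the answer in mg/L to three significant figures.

For a continuous step input, C/C₀ ≈ ½·erfc((x−vt)/(2√(Dt))).
vt = 0.057 × 1800 = 102.6 m and 2√(Dt) = 2√(0.16 × 1800) = 33.94 m.
Argument (x−vt)/(2√(Dt)) = (120 − 102.6)/33.94 = 0.5127; ½·erfc(0.5127) = 0.2342.
C = 2.7 × 0.2342 = 0.632 mg/L.

0.632 mg/L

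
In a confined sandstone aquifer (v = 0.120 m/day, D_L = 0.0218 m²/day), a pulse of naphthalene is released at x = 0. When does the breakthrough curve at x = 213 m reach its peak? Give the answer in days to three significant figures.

For the 1D instantaneous-source solution, setting ∂C/∂t = 0 at fixed x gives v²t² + 2Dt − x² = 0, so t = (√(D² + v²x²) − D)/v².
√(D² + v²x²) = √(0.0218² + 0.120² × 213²) = 25.56; v² = 0.0144.
t = (25.56 − 0.0218)/0.0144 = 1770 days (vs. the pure-advection estimate x/v = 1780 d).

1770 days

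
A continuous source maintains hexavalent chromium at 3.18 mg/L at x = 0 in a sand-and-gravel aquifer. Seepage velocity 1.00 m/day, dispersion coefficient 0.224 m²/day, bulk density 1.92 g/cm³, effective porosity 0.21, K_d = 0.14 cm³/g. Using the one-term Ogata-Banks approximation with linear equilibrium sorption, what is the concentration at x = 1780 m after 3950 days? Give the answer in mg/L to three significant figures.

0.140 mg/L

Retardation factor R = 1 + ρ_b·K_d/n = 1 + 1.92 × 0.14/0.21 = 2.280.
Sorption retards both mechanisms: v_R = v/R = 0.4386 m/day, D_R = D/R = 0.09825 m²/day.
v_R·t = 0.4386 × 3950 = 1732.47 m; 2√(D_R t) = 39.40 m; argument = (1780 − 1732.47)/39.40 = 1.206.
C = C₀ × ½·erfc(1.206) = 3.18 × 0.04405 = 0.140 mg/L.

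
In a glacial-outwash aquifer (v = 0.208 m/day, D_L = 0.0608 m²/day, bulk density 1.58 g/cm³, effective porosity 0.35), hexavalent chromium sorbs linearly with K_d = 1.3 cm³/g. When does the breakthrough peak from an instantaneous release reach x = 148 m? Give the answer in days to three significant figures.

Retardation factor R = 1 + ρ_b·K_d/n = 1 + 1.58 × 1.3/0.35 = 6.869.
Sorption retards both mechanisms: v_R = v/R = 0.03028 m/day, D_R = D/R = 0.008851 m²/day.
Peak time from v_R²t² + 2D_R t − x² = 0: t = (√(D_R² + v_R²x²) − D_R)/v_R².
√(D_R² + v_R²x²) = √(0.008851² + 0.03028² × 148²) = 4.481; v_R² = 0.0009169.
t = (4.481 − 0.008851)/0.0009169 = 4880 days.

4880 days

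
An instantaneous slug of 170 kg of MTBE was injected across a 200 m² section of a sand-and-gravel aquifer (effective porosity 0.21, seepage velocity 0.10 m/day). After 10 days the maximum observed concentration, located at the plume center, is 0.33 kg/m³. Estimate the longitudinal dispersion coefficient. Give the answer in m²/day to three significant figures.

At the plume center C_max = M/(n_e·A·√(4πDt)), so D = M²/(4πt·(n_e·A·C_max)²).
n_e·A·C_max = 0.21 × 200 × 0.33 = 13.86 kg/m.
D = 170²/(4π × 10 × 13.86²) = 1.20 m²/day.

1.20 m²/day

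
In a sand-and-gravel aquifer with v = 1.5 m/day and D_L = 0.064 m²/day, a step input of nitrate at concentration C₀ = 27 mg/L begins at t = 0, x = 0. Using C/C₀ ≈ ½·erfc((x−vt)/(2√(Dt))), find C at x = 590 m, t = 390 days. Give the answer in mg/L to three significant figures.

For a continuous step input, C/C₀ ≈ ½·erfc((x−vt)/(2√(Dt))).
vt = 1.5 × 390 = 585 m and 2√(Dt) = 2√(0.064 × 390) = 9.992 m.
Argument (x−vt)/(2√(Dt)) = (590 − 585)/9.992 = 0.5004; ½·erfc(0.5004) = 0.2396.
C = 27 × 0.2396 = 6.47 mg/L.

6.47 mg/L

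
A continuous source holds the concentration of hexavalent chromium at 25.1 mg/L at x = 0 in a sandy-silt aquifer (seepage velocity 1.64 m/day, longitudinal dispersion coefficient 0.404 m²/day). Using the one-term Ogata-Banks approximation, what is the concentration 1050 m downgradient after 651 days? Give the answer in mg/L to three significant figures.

For a continuous step input, C/C₀ ≈ ½·erfc((x−vt)/(2√(Dt))).
vt = 1.64 × 651 = 1067.64 m and 2√(Dt) = 2√(0.404 × 651) = 32.43 m.
Argument (x−vt)/(2√(Dt)) = (1050 − 1067.64)/32.43 = -0.5439; ½·erfc(-0.5439) = 0.7791.
C = 25.1 × 0.7791 = 19.6 mg/L.

19.6 mg/L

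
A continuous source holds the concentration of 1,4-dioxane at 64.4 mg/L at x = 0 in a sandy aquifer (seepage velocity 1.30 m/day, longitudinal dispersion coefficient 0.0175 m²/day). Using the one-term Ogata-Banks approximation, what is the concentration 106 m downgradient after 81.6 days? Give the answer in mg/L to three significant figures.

33.4 mg/L

For a continuous step input, C/C₀ ≈ ½·erfc((x−vt)/(2√(Dt))).
vt = 1.30 × 81.6 = 106.08 m and 2√(Dt) = 2√(0.0175 × 81.6) = 2.390 m.
Argument (x−vt)/(2√(Dt)) = (106 − 106.08)/2.390 = -0.03347; ½·erfc(-0.03347) = 0.5189.
C = 64.4 × 0.5189 = 33.4 mg/L.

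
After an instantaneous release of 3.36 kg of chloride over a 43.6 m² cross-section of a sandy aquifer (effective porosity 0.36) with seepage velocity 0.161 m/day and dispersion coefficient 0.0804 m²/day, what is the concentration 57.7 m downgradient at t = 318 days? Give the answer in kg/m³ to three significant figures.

For an instantaneous plane source, C(x,t) = M/(n_e·A·√(4πDt)) · exp(−(x−vt)²/(4Dt)), with n_e·A the pore (flow) area.
Plume center vt = 0.161 × 318 = 51.198 m, so the well at 57.7 m is 6.502 m downgradient of the peak.
√(4πDt) = 17.92 m, giving peak height M/(n_e·A·√(4πDt)) = 3.36/(0.36 × 43.6 × 17.92) = 0.01195 kg/m³.
(x−vt)²/(4Dt) = (6.502)²/(4 × 0.0804 × 318) = 0.4134; exp(−0.4134) = 0.6614.
C = 0.01195 × 0.6614 = 0.00790 kg/m³.

0.00790 kg/m³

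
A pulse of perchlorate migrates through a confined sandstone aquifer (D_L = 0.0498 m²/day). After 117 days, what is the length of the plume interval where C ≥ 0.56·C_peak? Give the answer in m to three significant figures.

The plume is Gaussian with σ = √(2Dt) = √(2 × 0.0498 × 117) = 3.414 m.
C/C_peak = exp(−Δx²/(2σ²)) = 0.56 ⇒ Δx = σ·√(−2 ln 0.56) = 3.414 × 1.077 = 3.677 m.
Width = 2Δx = 7.35 m.

7.35 m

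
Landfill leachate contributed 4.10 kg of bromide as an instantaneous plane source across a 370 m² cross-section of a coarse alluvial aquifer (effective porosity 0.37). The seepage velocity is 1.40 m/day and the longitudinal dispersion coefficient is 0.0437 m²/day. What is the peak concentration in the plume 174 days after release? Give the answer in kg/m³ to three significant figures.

0.00306 kg/m³

The peak of an instantaneous 1D plume sits at x = vt; there the Gaussian factor is 1 and C_max = M/(n_e·A·√(4πDt)), where n_e·A is the pore area the mass is dissolved in.
√(4πDt) = √(4π × 0.0437 × 174) = 9.775 m, so C_max = 4.10/(0.37 × 370 × 9.775) = 0.00306 kg/m³.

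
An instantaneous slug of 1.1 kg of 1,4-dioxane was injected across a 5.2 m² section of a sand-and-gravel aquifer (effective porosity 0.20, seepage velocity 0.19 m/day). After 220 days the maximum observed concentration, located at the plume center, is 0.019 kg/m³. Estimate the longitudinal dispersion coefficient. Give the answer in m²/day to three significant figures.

At the plume center C_max = M/(n_e·A·√(4πDt)), so D = M²/(4πt·(n_e·A·C_max)²).
n_e·A·C_max = 0.20 × 5.2 × 0.019 = 0.01976 kg/m.
D = 1.1²/(4π × 220 × 0.01976²) = 1.12 m²/day.

1.12 m²/day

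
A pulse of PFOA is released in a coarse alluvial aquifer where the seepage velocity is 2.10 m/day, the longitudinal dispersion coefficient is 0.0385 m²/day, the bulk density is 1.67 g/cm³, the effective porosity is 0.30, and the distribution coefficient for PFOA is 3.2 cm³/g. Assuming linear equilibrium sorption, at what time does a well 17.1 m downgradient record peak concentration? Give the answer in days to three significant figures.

153 days

Retardation factor R = 1 + ρ_b·K_d/n = 1 + 1.67 × 3.2/0.30 = 18.81.
Sorption retards both mechanisms: v_R = v/R = 0.1116 m/day, D_R = D/R = 0.002047 m²/day.
Peak time from v_R²t² + 2D_R t − x² = 0: t = (√(D_R² + v_R²x²) − D_R)/v_R².
√(D_R² + v_R²x²) = √(0.002047² + 0.1116² × 17.1²) = 1.908; v_R² = 0.01245.
t = (1.908 − 0.002047)/0.01245 = 153 days.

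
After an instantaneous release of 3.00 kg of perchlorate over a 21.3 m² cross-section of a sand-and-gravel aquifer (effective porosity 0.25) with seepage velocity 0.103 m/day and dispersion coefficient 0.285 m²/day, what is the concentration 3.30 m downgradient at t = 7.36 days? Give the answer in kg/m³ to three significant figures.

0.0508 kg/m³

For an instantaneous plane source, C(x,t) = M/(n_e·A·√(4πDt)) · exp(−(x−vt)²/(4Dt)), with n_e·A the pore (flow) area.
Plume center vt = 0.103 × 7.36 = 0.75808 m, so the well at 3.30 m is 2.54192 m downgradient of the peak.
√(4πDt) = 5.134 m, giving peak height M/(n_e·A·√(4πDt)) = 3.00/(0.25 × 21.3 × 5.134) = 0.1097 kg/m³.
(x−vt)²/(4Dt) = (2.54192)²/(4 × 0.285 × 7.36) = 0.7701; exp(−0.7701) = 0.4630.
C = 0.1097 × 0.4630 = 0.0508 kg/m³.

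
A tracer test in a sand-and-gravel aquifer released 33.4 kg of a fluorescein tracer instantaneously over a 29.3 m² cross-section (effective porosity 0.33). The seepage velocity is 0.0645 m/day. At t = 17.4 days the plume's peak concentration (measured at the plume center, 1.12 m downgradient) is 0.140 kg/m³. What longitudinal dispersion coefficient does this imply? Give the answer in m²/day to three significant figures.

At the plume center C_max = M/(n_e·A·√(4πDt)), so D = M²/(4πt·(n_e·A·C_max)²).
n_e·A·C_max = 0.33 × 29.3 × 0.140 = 1.354 kg/m.
D = 33.4²/(4π × 17.4 × 1.354²) = 2.78 m²/day.

2.78 m²/day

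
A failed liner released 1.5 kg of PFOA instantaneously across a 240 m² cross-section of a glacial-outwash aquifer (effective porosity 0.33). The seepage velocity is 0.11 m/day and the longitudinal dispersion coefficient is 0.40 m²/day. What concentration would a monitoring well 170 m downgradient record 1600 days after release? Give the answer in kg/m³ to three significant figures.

For an instantaneous plane source, C(x,t) = M/(n_e·A·√(4πDt)) · exp(−(x−vt)²/(4Dt)), with n_e·A the pore (flow) area.
Plume center vt = 0.11 × 1600 = 176 m, so the well at 170 m is 6 m upgradient of the peak.
√(4πDt) = 89.68 m, giving peak height M/(n_e·A·√(4πDt)) = 1.5/(0.33 × 240 × 89.68) = 0.0002112 kg/m³.
(x−vt)²/(4Dt) = (-6)²/(4 × 0.40 × 1600) = 0.01406; exp(−0.01406) = 0.9860.
C = 0.0002112 × 0.9860 = 0.000208 kg/m³.

0.000208 kg/m³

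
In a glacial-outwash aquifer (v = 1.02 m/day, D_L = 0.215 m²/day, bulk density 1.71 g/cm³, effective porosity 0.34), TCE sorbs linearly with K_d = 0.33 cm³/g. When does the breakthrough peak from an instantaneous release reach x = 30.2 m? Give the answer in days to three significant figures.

78.2 days

Retardation factor R = 1 + ρ_b·K_d/n = 1 + 1.71 × 0.33/0.34 = 2.660.
Sorption retards both mechanisms: v_R = v/R = 0.3835 m/day, D_R = D/R = 0.08083 m²/day.
Peak time from v_R²t² + 2D_R t − x² = 0: t = (√(D_R² + v_R²x²) − D_R)/v_R².
√(D_R² + v_R²x²) = √(0.08083² + 0.3835² × 30.2²) = 11.58; v_R² = 0.1471.
t = (11.58 − 0.08083)/0.1471 = 78.2 days.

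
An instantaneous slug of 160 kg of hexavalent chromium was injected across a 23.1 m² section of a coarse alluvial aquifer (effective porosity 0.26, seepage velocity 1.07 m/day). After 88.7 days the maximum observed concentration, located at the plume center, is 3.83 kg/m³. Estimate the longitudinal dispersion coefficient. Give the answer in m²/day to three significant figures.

0.0434 m²/day

At the plume center C_max = M/(n_e·A·√(4πDt)), so D = M²/(4πt·(n_e·A·C_max)²).
n_e·A·C_max = 0.26 × 23.1 × 3.83 = 23.00 kg/m.
D = 160²/(4π × 88.7 × 23.00²) = 0.0434 m²/day.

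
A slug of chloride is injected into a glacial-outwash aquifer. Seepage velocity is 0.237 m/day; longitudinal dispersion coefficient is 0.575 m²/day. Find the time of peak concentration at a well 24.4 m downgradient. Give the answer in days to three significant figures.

93.2 days

For the 1D instantaneous-source solution, setting ∂C/∂t = 0 at fixed x gives v²t² + 2Dt − x² = 0, so t = (√(D² + v²x²) − D)/v².
√(D² + v²x²) = √(0.575² + 0.237² × 24.4²) = 5.811; v² = 0.056169.
t = (5.811 − 0.575)/0.056169 = 93.2 days (vs. the pure-advection estimate x/v = 103 d).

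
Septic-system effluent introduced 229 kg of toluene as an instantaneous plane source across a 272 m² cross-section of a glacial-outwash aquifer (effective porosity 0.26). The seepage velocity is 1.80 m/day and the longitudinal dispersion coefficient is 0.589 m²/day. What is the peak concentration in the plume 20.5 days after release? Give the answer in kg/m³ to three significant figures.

0.263 kg/m³

The peak of an instantaneous 1D plume sits at x = vt; there the Gaussian factor is 1 and C_max = M/(n_e·A·√(4πDt)), where n_e·A is the pore area the mass is dissolved in.
√(4πDt) = √(4π × 0.589 × 20.5) = 12.32 m, so C_max = 229/(0.26 × 272 × 12.32) = 0.263 kg/m³.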